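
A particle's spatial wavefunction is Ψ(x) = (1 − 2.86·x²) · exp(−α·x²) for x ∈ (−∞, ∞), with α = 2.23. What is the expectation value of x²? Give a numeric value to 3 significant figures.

⟨x²⟩ = ∫ x²·|Ψ|² dx / ∫|Ψ|² dx (integrals over the domain).
Expand each integrand as polynomial × e^(−2αx²) and use ∫x^(2j)·e^(−2αx²) dx = (2j−1)!!/(4α)^j · √(π/(2α)), odd powers → 0; here √(π/(2α)) = 0.83928.
State is unnormalized: ∫|Ψ|² dx = 0.55993, and ∫Ψ*·x²·Ψ dx = 0.058173, so ⟨x²⟩ = 0.058173 / 0.55993.
⟨x²⟩ = 0.10389.

0.104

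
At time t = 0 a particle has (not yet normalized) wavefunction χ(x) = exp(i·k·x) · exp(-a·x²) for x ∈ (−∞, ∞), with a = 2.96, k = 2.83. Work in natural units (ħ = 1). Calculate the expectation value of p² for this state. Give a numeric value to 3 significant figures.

11.0

p² χ = −ħ² d²χ/dx²; ⟨p²⟩ = −ħ² ∫ χ*·χ'' dx / ∫|χ|² dx.
Gaussian moments: ∫x^(2j)·e^(−2ax²) dx = (2j−1)!!/(4a)^j · √(π/(2a)), odd powers integrate to 0; here √(π/(2a)) = 0.72847. Derivatives: χ′ = (ik − 2ax)·χ, χ″ = ((ik − 2ax)² − 2a)·χ; the odd-in-x pieces drop out.
State is unnormalized: ∫|χ|² dx = 0.72847, and ∫χ*·(−ħ² χ'') dx = 7.9906, so ⟨p²⟩ = 7.9906 / 0.72847.
⟨p²⟩ = 10.969.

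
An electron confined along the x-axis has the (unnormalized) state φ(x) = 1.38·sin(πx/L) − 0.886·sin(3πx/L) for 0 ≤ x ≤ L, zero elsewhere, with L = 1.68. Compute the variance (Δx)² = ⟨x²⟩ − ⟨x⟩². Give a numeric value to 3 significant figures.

Compute ⟨x⟩ and ⟨x²⟩ separately, then (Δx)² = ⟨x²⟩ − ⟨x⟩².
On 0 ≤ x ≤ L (j ≠ l): ∫sin²(jπx/L) dx = L/2, ∫sin(jπx/L)·sin(lπx/L) dx = 0; diagonal moments ∫x·sin²(jπx/L) dx = L²/4, ∫x²·sin²(jπx/L) dx = L³·(1/6 − 1/(4j²π²)); cross terms ∫x·sin(jπx/L)·sin(lπx/L) dx = 0 for j + l even and −4jlL²/(π²(j² − l²)²) for j + l odd, ∫x²·sin(jπx/L)·sin(lπx/L) dx = (−1)^(j+l)·4jlL³/(π²(j² − l²)²); higher powers the same way via product-to-sum and parts.
Normalization: ∫|φ|² dx = 2.2591.
⟨x⟩ = 0.84000 and ⟨x²⟩ = 0.73741.
(Δx)² = 0.73741 − (0.84000)² = 0.031806.

0.0318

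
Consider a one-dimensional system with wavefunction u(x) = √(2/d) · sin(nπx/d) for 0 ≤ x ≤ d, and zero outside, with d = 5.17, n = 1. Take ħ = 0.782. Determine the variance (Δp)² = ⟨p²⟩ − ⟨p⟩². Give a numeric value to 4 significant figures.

Compute ⟨p⟩ and ⟨p²⟩ separately; (Δp)² = ⟨p²⟩ − ⟨p⟩².
d/dx sin(nπx/d) = (nπ/d)·cos(nπx/d) and d²/dx² sin(nπx/d) = −(nπ/d)²·sin(nπx/d); on 0 ≤ x ≤ d, ∫sin²(nπx/d) dx = d/2 and ∫sin(nπx/d)·cos(nπx/d) dx = 0.
⟨p⟩ = 0.0000 and ⟨p²⟩ = 0.22580.
(Δp)² = 0.22580 − (0.0000)² = 0.22580.

0.2258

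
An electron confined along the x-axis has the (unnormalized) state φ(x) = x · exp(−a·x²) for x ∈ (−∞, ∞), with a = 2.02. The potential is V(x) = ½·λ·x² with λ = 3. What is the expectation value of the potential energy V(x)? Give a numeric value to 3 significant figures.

⟨V⟩ = ∫ V(x)·|φ|² dx / ∫|φ|² dx.
Expand each integrand as polynomial × e^(−2ax²) and use ∫x^(2j)·e^(−2ax²) dx = (2j−1)!!/(4a)^j · √(π/(2a)), odd powers → 0; here √(π/(2a)) = 0.88183.
State is unnormalized: ∫|φ|² dx = 0.10914, and ∫φ*·V(x)·φ dx = 0.060782, so ⟨V⟩ = 0.060782 / 0.10914.
⟨V⟩ = 0.55693.

0.557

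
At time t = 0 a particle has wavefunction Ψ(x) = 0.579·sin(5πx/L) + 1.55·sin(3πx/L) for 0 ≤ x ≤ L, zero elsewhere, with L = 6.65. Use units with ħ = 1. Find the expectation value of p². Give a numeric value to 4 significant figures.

p² Ψ = −ħ² d²Ψ/dx²; ⟨p²⟩ = −ħ² ∫ Ψ*·Ψ'' dx / ∫|Ψ|² dx.
d²/dx² sin(jπx/L) = −(jπ/L)²·sin(jπx/L); on 0 ≤ x ≤ L, ∫sin²(jπx/L) dx = L/2 and ∫sin(jπx/L)·sin(lπx/L) dx = 0 for j ≠ l, so only diagonal terms survive in ∫|Ψ|² and ∫Ψ·Ψ″; ∫Ψ·Ψ′ dx = [Ψ²/2] between the walls = 0.
State is unnormalized: ∫|Ψ|² dx = 9.1030, and ∫Ψ*·(−ħ² Ψ'') dx = 22.265, so ⟨p²⟩ = 22.265 / 9.1030.
⟨p²⟩ = 2.4459.

2.446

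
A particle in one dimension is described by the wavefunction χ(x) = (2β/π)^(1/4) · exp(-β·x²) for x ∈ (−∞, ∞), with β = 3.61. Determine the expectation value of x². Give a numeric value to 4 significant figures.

⟨x²⟩ = ∫ x²·|χ|² dx (integrals over the domain).
Gaussian moments: ∫x^(2j)·e^(−2βx²) dx = (2j−1)!!/(4β)^j · √(π/(2β)), odd powers integrate to 0; here √(π/(2β)) = 0.65964.
⟨x²⟩ = 0.069252.

0.06925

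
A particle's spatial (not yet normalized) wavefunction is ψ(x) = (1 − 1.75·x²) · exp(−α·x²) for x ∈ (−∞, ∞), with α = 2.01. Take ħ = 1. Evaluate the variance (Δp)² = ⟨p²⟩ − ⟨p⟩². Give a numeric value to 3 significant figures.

5.02

Compute ⟨p⟩ and ⟨p²⟩ separately; (Δp)² = ⟨p²⟩ − ⟨p⟩².
Expand each integrand as polynomial × e^(−2αx²) and use ∫x^(2j)·e^(−2αx²) dx = (2j−1)!!/(4α)^j · √(π/(2α)), odd powers → 0; here √(π/(2α)) = 0.88402. Differentiate with the product rule, d/dx e^(−αx²) = −2αx·e^(−αx²).
Normalization: ∫|ψ|² dx = 0.62483.
⟨p⟩ = 0.0000 and ⟨p²⟩ = 5.0248.
(Δp)² = 5.0248 − (0.0000)² = 5.0248.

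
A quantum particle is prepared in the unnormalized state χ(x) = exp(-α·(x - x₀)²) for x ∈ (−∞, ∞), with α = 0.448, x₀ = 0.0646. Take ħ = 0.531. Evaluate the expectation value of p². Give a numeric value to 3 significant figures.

p² χ = −ħ² d²χ/dx²; ⟨p²⟩ = −ħ² ∫ χ*·χ'' dx / ∫|χ|² dx.
Gaussian moments (u = x − x₀): ∫u^(2j)·e^(−2αu²) du = (2j−1)!!/(4α)^j · √(π/(2α)), odd powers integrate to 0; here √(π/(2α)) = 1.8725. Derivatives: d/dx e^(−αu²) = −2αu·e^(−αu²), d²/dx² e^(−αu²) = (4α²u² − 2α)·e^(−αu²).
State is unnormalized: ∫|χ|² dx = 1.8725, and ∫χ*·(−ħ² χ'') dx = 0.23653, so ⟨p²⟩ = 0.23653 / 1.8725.
⟨p²⟩ = 0.12632.

0.126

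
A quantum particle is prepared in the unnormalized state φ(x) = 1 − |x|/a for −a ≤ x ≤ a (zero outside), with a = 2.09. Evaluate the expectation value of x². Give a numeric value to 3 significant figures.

0.437

⟨x²⟩ = ∫ x²·|φ|² dx / ∫|φ|² dx (integrals over the domain).
φ is even, so ∫ over [−a, a] = 2∫₀ᵃ with φ = 1 − x/a there: ∫₀ᵃ (1 − x/a)² dx = a/3, ∫₀ᵃ x²(1 − x/a)² dx = a³/30, ∫₀ᵃ x⁴(1 − x/a)² dx = a⁵/105.
State is unnormalized: ∫|φ|² dx = 1.3933, and ∫φ*·x²·φ dx = 0.60862, so ⟨x²⟩ = 0.60862 / 1.3933.
⟨x²⟩ = 0.43681.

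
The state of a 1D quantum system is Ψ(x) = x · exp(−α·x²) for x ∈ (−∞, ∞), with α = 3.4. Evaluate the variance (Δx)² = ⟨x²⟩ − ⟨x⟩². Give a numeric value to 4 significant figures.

0.2206

Compute ⟨x⟩ and ⟨x²⟩ separately, then (Δx)² = ⟨x²⟩ − ⟨x⟩².
Expand each integrand as polynomial × e^(−2αx²) and use ∫x^(2j)·e^(−2αx²) dx = (2j−1)!!/(4α)^j · √(π/(2α)), odd powers → 0; here √(π/(2α)) = 0.67971.
Normalization: ∫|Ψ|² dx = 0.049978.
⟨x⟩ = 0.0000 and ⟨x²⟩ = 0.22059.
(Δx)² = 0.22059 − (0.0000)² = 0.22059.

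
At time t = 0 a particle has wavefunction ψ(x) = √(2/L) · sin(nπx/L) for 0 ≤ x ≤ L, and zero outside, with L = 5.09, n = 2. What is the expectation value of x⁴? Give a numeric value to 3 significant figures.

⟨x⁴⟩ = ∫ x⁴·|ψ|² dx (integrals over the domain).
With sin²θ = (1 − cos2θ)/2 on 0 ≤ x ≤ L: ∫sin²(nπx/L) dx = L/2, ∫x·sin²(nπx/L) dx = L²/4, ∫x²·sin²(nπx/L) dx = L³·(1/6 − 1/(4n²π²)); higher powers xᵏ the same way, integrating xᵏ·cos(2nπx/L) by parts.
⟨x⁴⟩ = 117.89.

118.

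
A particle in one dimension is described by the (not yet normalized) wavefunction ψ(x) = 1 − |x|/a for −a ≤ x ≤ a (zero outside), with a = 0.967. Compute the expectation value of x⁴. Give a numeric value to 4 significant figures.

⟨x⁴⟩ = ∫ x⁴·|ψ|² dx / ∫|ψ|² dx (integrals over the domain).
ψ is even, so ∫ over [−a, a] = 2∫₀ᵃ with ψ = 1 − x/a there: ∫₀ᵃ (1 − x/a)² dx = a/3, ∫₀ᵃ x²(1 − x/a)² dx = a³/30, ∫₀ᵃ x⁴(1 − x/a)² dx = a⁵/105.
State is unnormalized: ∫|ψ|² dx = 0.64467, and ∫ψ*·x⁴·ψ dx = 0.016105, so ⟨x⁴⟩ = 0.016105 / 0.64467.
⟨x⁴⟩ = 0.024983.

0.02498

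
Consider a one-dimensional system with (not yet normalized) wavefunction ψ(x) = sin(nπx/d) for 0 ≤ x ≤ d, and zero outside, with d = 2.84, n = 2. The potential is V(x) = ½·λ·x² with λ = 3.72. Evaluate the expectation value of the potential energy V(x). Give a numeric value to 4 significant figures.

4.811

⟨V⟩ = ∫ V(x)·|ψ|² dx / ∫|ψ|² dx.
With sin²θ = (1 − cos2θ)/2 on 0 ≤ x ≤ d: ∫sin²(nπx/d) dx = d/2, ∫x·sin²(nπx/d) dx = d²/4, ∫x²·sin²(nπx/d) dx = d³·(1/6 − 1/(4n²π²)); higher powers xᵏ the same way, integrating xᵏ·cos(2nπx/d) by parts.
State is unnormalized: ∫|ψ|² dx = 1.4200, and ∫ψ*·V(x)·ψ dx = 6.8312, so ⟨V⟩ = 6.8312 / 1.4200.
⟨V⟩ = 4.8107.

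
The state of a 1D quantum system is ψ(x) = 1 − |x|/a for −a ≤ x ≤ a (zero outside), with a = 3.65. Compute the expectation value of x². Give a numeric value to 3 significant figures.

1.33

⟨x²⟩ = ∫ x²·|ψ|² dx / ∫|ψ|² dx (integrals over the domain).
ψ is even, so ∫ over [−a, a] = 2∫₀ᵃ with ψ = 1 − x/a there: ∫₀ᵃ (1 − x/a)² dx = a/3, ∫₀ᵃ x²(1 − x/a)² dx = a³/30, ∫₀ᵃ x⁴(1 − x/a)² dx = a⁵/105.
State is unnormalized: ∫|ψ|² dx = 2.4333, and ∫ψ*·x²·ψ dx = 3.2418, so ⟨x²⟩ = 3.2418 / 2.4333.
⟨x²⟩ = 1.3323.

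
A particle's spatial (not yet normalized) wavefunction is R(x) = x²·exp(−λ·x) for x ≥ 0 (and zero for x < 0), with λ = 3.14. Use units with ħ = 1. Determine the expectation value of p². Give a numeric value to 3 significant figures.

3.29

p² R = −ħ² d²R/dx²; ⟨p²⟩ = −ħ² ∫ R*·R'' dx / ∫|R|² dx.
Differentiate x²·exp(−λ·x) with the product rule; every integrand then reduces to terms xʲ·e^(−2λx) on [0, ∞), with ∫₀^∞ xʲ·e^(−2λx) dx = j!/(2λ)^(j+1).
State is unnormalized: ∫|R|² dx = 0.0024570, and ∫R*·(−ħ² R'') dx = 0.0080752, so ⟨p²⟩ = 0.0080752 / 0.0024570.
⟨p²⟩ = 3.2865.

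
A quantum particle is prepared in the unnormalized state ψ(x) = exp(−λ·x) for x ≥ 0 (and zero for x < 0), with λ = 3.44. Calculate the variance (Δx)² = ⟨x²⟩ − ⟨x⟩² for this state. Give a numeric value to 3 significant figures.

0.0211

Compute ⟨x⟩ and ⟨x²⟩ separately, then (Δx)² = ⟨x²⟩ − ⟨x⟩².
Every integrand reduces to terms xʲ·e^(−2λx) on [0, ∞); use ∫₀^∞ xʲ·e^(−2λx) dx = j!/(2λ)^(j+1).
Normalization: ∫|ψ|² dx = 0.14535.
⟨x⟩ = 0.14535 and ⟨x²⟩ = 0.042253.
(Δx)² = 0.042253 − (0.14535)² = 0.021126.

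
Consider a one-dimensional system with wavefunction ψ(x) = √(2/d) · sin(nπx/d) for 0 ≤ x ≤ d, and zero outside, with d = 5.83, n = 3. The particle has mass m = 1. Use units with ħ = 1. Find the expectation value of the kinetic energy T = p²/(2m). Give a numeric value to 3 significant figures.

1.31

T = −(ħ²/2m) d²/dx², so ⟨T⟩ = −(ħ²/2m) ∫ ψ*·ψ'' dx; with m = 1.
d/dx sin(nπx/d) = (nπ/d)·cos(nπx/d) and d²/dx² sin(nπx/d) = −(nπ/d)²·sin(nπx/d); on 0 ≤ x ≤ d, ∫sin²(nπx/d) dx = d/2 and ∫sin(nπx/d)·cos(nπx/d) dx = 0.
⟨T⟩ = 1.3067.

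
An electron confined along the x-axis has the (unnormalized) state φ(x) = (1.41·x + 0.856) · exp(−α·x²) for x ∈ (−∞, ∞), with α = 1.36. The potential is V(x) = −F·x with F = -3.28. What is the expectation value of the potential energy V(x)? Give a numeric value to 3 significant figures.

⟨V⟩ = ∫ V(x)·|φ|² dx / ∫|φ|² dx.
Expand each integrand as polynomial × e^(−2αx²) and use ∫x^(2j)·e^(−2αx²) dx = (2j−1)!!/(4α)^j · √(π/(2α)), odd powers → 0; here √(π/(2α)) = 1.0747.
State is unnormalized: ∫|φ|² dx = 1.1802, and ∫φ*·V(x)·φ dx = 1.5642, so ⟨V⟩ = 1.5642 / 1.1802.
⟨V⟩ = 1.3253.

1.33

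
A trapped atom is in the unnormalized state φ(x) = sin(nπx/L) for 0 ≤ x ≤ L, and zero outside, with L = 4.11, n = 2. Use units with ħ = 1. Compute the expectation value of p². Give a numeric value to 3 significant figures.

p² φ = −ħ² d²φ/dx²; ⟨p²⟩ = −ħ² ∫ φ*·φ'' dx / ∫|φ|² dx.
d/dx sin(nπx/L) = (nπ/L)·cos(nπx/L) and d²/dx² sin(nπx/L) = −(nπ/L)²·sin(nπx/L); on 0 ≤ x ≤ L, ∫sin²(nπx/L) dx = L/2 and ∫sin(nπx/L)·cos(nπx/L) dx = 0.
State is unnormalized: ∫|φ|² dx = 2.0550, and ∫φ*·(−ħ² φ'') dx = 4.8027, so ⟨p²⟩ = 4.8027 / 2.0550.
⟨p²⟩ = 2.3371.

2.34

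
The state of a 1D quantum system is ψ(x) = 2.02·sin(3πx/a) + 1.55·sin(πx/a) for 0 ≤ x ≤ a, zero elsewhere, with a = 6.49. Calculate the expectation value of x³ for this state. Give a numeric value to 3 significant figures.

74.2

⟨x³⟩ = ∫ x³·|ψ|² dx / ∫|ψ|² dx (integrals over the domain).
On 0 ≤ x ≤ a (j ≠ l): ∫sin²(jπx/a) dx = a/2, ∫sin(jπx/a)·sin(lπx/a) dx = 0; diagonal moments ∫x·sin²(jπx/a) dx = a²/4, ∫x²·sin²(jπx/a) dx = a³·(1/6 − 1/(4j²π²)); cross terms ∫x·sin(jπx/a)·sin(lπx/a) dx = 0 for j + l even and −4jla²/(π²(j² − l²)²) for j + l odd, ∫x²·sin(jπx/a)·sin(lπx/a) dx = (−1)^(j+l)·4jla³/(π²(j² − l²)²); higher powers the same way via product-to-sum and parts.
State is unnormalized: ∫|ψ|² dx = 21.037, and ∫ψ*·x³·ψ dx = 1561.7, so ⟨x³⟩ = 1561.7 / 21.037.
⟨x³⟩ = 74.238.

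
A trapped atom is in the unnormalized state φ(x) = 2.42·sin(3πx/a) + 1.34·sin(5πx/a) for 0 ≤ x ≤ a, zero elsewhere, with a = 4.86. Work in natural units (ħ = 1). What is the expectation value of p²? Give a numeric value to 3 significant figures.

5.33

p² φ = −ħ² d²φ/dx²; ⟨p²⟩ = −ħ² ∫ φ*·φ'' dx / ∫|φ|² dx.
d²/dx² sin(jπx/a) = −(jπ/a)²·sin(jπx/a); on 0 ≤ x ≤ a, ∫sin²(jπx/a) dx = a/2 and ∫sin(jπx/a)·sin(lπx/a) dx = 0 for j ≠ l, so only diagonal terms survive in ∫|φ|² and ∫φ·φ″; ∫φ·φ′ dx = [φ²/2] between the walls = 0.
State is unnormalized: ∫|φ|² dx = 18.594, and ∫φ*·(−ħ² φ'') dx = 99.100, so ⟨p²⟩ = 99.100 / 18.594.
⟨p²⟩ = 5.3296.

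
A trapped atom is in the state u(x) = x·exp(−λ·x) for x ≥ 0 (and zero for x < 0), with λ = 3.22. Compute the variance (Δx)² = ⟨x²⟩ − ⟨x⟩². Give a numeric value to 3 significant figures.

0.0723

Compute ⟨x⟩ and ⟨x²⟩ separately, then (Δx)² = ⟨x²⟩ − ⟨x⟩².
Every integrand reduces to terms xʲ·e^(−2λx) on [0, ∞); use ∫₀^∞ xʲ·e^(−2λx) dx = j!/(2λ)^(j+1).
Normalization: ∫|u|² dx = 0.0074881.
⟨x⟩ = 0.46584 and ⟨x²⟩ = 0.28934.
(Δx)² = 0.28934 − (0.46584)² = 0.072335.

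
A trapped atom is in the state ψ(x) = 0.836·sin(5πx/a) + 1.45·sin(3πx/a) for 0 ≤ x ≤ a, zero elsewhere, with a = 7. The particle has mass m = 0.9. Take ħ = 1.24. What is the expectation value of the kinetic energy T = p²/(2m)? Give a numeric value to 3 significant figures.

T = −(ħ²/2m) d²/dx², so ⟨T⟩ = −(ħ²/2m) ∫ ψ*·ψ'' dx / ∫|ψ|² dx; with m = 0.9.
d²/dx² sin(jπx/a) = −(jπ/a)²·sin(jπx/a); on 0 ≤ x ≤ a, ∫sin²(jπx/a) dx = a/2 and ∫sin(jπx/a)·sin(lπx/a) dx = 0 for j ≠ l, so only diagonal terms survive in ∫|ψ|² and ∫ψ·ψ″; ∫ψ·ψ′ dx = [ψ²/2] between the walls = 0.
State is unnormalized: ∫|ψ|² dx = 9.8049, and ∫ψ*·(−ħ²/2m · ψ'') dx = 21.917, so ⟨T⟩ = 21.917 / 9.8049.
⟨T⟩ = 2.2353.

2.24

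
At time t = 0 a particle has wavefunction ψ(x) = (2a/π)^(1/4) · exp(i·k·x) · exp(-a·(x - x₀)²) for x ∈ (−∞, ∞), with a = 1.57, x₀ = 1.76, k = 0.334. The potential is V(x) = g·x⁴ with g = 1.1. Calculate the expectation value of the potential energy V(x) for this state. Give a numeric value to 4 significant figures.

13.89

⟨V⟩ = ∫ V(x)·|ψ|² dx.
Gaussian moments (u = x − x₀): ∫u^(2j)·e^(−2au²) du = (2j−1)!!/(4a)^j · √(π/(2a)), odd powers integrate to 0; here √(π/(2a)) = 1.0003.
⟨V⟩ = 13.894.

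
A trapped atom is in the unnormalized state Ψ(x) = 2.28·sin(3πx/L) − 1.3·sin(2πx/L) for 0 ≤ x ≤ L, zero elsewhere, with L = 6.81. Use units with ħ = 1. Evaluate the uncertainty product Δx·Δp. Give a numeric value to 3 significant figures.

Δx = √(⟨x²⟩−⟨x⟩²), Δp = √(⟨p²⟩−⟨p⟩²).
On 0 ≤ x ≤ L (j ≠ l): ∫sin²(jπx/L) dx = L/2, ∫sin(jπx/L)·sin(lπx/L) dx = 0; diagonal moments ∫x·sin²(jπx/L) dx = L²/4, ∫x²·sin²(jπx/L) dx = L³·(1/6 − 1/(4j²π²)); cross terms ∫x·sin(jπx/L)·sin(lπx/L) dx = 0 for j + l even and −4jlL²/(π²(j² − l²)²) for j + l odd, ∫x²·sin(jπx/L)·sin(lπx/L) dx = (−1)^(j+l)·4jlL³/(π²(j² − l²)²); higher powers the same way via product-to-sum and parts. d²/dx² sin(jπx/L) = −(jπ/L)²·sin(jπx/L); on 0 ≤ x ≤ L, ∫sin²(jπx/L) dx = L/2 and ∫sin(jπx/L)·sin(lπx/L) dx = 0 for j ≠ l, so only diagonal terms survive in ∫|Ψ|² and ∫Ψ·Ψ″; ∫Ψ·Ψ′ dx = [Ψ²/2] between the walls = 0.
Normalization: ∫|Ψ|² dx = 23.455.
⟨x⟩ = 4.5451, ⟨x²⟩ = 22.882 ⇒ Δx = 1.4912.
⟨p⟩ = 0.0000, ⟨p²⟩ = 1.6543 ⇒ Δp = 1.2862.
Δx·Δp = 1.9180.

1.92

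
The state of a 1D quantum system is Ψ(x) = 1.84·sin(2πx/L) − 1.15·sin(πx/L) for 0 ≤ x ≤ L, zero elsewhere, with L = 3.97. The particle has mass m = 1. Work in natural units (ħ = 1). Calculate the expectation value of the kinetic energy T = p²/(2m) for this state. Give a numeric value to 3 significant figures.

0.989

T = −(ħ²/2m) d²/dx², so ⟨T⟩ = −(ħ²/2m) ∫ Ψ*·Ψ'' dx / ∫|Ψ|² dx; with m = 1.
d²/dx² sin(jπx/L) = −(jπ/L)²·sin(jπx/L); on 0 ≤ x ≤ L, ∫sin²(jπx/L) dx = L/2 and ∫sin(jπx/L)·sin(lπx/L) dx = 0 for j ≠ l, so only diagonal terms survive in ∫|Ψ|² and ∫Ψ·Ψ″; ∫Ψ·Ψ′ dx = [Ψ²/2] between the walls = 0.
State is unnormalized: ∫|Ψ|² dx = 9.3456, and ∫Ψ*·(−ħ²/2m · Ψ'') dx = 9.2387, so ⟨T⟩ = 9.2387 / 9.3456.
⟨T⟩ = 0.98856.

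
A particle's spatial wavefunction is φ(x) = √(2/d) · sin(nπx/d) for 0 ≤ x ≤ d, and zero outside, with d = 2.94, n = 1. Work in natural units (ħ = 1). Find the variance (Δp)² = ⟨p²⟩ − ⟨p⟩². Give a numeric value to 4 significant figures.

1.142

Compute ⟨p⟩ and ⟨p²⟩ separately; (Δp)² = ⟨p²⟩ − ⟨p⟩².
d/dx sin(nπx/d) = (nπ/d)·cos(nπx/d) and d²/dx² sin(nπx/d) = −(nπ/d)²·sin(nπx/d); on 0 ≤ x ≤ d, ∫sin²(nπx/d) dx = d/2 and ∫sin(nπx/d)·cos(nπx/d) dx = 0.
⟨p⟩ = 0.0000 and ⟨p²⟩ = 1.1418.
(Δp)² = 1.1418 − (0.0000)² = 1.1418.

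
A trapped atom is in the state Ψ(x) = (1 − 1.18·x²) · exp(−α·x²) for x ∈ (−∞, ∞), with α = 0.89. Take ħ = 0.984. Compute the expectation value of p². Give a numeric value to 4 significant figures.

3.144

p² Ψ = −ħ² d²Ψ/dx²; ⟨p²⟩ = −ħ² ∫ Ψ*·Ψ'' dx / ∫|Ψ|² dx.
Expand each integrand as polynomial × e^(−2αx²) and use ∫x^(2j)·e^(−2αx²) dx = (2j−1)!!/(4α)^j · √(π/(2α)), odd powers → 0; here √(π/(2α)) = 1.3285. Differentiate with the product rule, d/dx e^(−αx²) = −2αx·e^(−αx²).
State is unnormalized: ∫|Ψ|² dx = 0.88569, and ∫Ψ*·(−ħ² Ψ'') dx = 2.7842, so ⟨p²⟩ = 2.7842 / 0.88569.
⟨p²⟩ = 3.1436.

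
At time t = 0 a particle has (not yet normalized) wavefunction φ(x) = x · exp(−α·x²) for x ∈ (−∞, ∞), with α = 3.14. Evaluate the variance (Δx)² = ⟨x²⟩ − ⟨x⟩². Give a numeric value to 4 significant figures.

0.2389

Compute ⟨x⟩ and ⟨x²⟩ separately, then (Δx)² = ⟨x²⟩ − ⟨x⟩².
Expand each integrand as polynomial × e^(−2αx²) and use ∫x^(2j)·e^(−2αx²) dx = (2j−1)!!/(4α)^j · √(π/(2α)), odd powers → 0; here √(π/(2α)) = 0.70729.
Normalization: ∫|φ|² dx = 0.056313.
⟨x⟩ = 0.0000 and ⟨x²⟩ = 0.23885.
(Δx)² = 0.23885 − (0.0000)² = 0.23885.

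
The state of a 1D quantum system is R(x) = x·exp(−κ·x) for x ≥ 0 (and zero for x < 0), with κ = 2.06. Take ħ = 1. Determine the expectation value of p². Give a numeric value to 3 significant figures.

p² R = −ħ² d²R/dx²; ⟨p²⟩ = −ħ² ∫ R*·R'' dx / ∫|R|² dx.
Differentiate x·exp(−κ·x) with the product rule; every integrand then reduces to terms xʲ·e^(−2κx) on [0, ∞), with ∫₀^∞ xʲ·e^(−2κx) dx = j!/(2κ)^(j+1).
State is unnormalized: ∫|R|² dx = 0.028598, and ∫R*·(−ħ² R'') dx = 0.12136, so ⟨p²⟩ = 0.12136 / 0.028598.
⟨p²⟩ = 4.2436.

4.24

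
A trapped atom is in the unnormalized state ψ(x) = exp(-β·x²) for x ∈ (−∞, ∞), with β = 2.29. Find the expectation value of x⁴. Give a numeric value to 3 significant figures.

0.0358

⟨x⁴⟩ = ∫ x⁴·|ψ|² dx / ∫|ψ|² dx (integrals over the domain).
Gaussian moments: ∫x^(2j)·e^(−2βx²) dx = (2j−1)!!/(4β)^j · √(π/(2β)), odd powers integrate to 0; here √(π/(2β)) = 0.82821.
State is unnormalized: ∫|ψ|² dx = 0.82821, and ∫ψ*·x⁴·ψ dx = 0.029612, so ⟨x⁴⟩ = 0.029612 / 0.82821.
⟨x⁴⟩ = 0.035754.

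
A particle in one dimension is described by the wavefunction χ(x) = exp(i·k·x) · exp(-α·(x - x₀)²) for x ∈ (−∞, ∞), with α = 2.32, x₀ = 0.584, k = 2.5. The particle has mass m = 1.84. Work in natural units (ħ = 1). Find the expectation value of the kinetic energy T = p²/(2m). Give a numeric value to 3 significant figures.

T = −(ħ²/2m) d²/dx², so ⟨T⟩ = −(ħ²/2m) ∫ χ*·χ'' dx / ∫|χ|² dx; with m = 1.84.
Gaussian moments (u = x − x₀): ∫u^(2j)·e^(−2αu²) du = (2j−1)!!/(4α)^j · √(π/(2α)), odd powers integrate to 0; here √(π/(2α)) = 0.82284. Derivatives: χ′ = (ik − 2αu)·χ, χ″ = ((ik − 2αu)² − 2α)·χ; the odd-in-u pieces drop out.
State is unnormalized: ∫|χ|² dx = 0.82284, and ∫χ*·(−ħ²/2m · χ'') dx = 1.9162, so ⟨T⟩ = 1.9162 / 0.82284.
⟨T⟩ = 2.3288.

2.33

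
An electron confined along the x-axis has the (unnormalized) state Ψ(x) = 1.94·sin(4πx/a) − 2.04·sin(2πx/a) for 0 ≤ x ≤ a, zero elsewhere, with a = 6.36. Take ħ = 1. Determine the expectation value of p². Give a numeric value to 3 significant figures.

p² Ψ = −ħ² d²Ψ/dx²; ⟨p²⟩ = −ħ² ∫ Ψ*·Ψ'' dx / ∫|Ψ|² dx.
d²/dx² sin(jπx/a) = −(jπ/a)²·sin(jπx/a); on 0 ≤ x ≤ a, ∫sin²(jπx/a) dx = a/2 and ∫sin(jπx/a)·sin(lπx/a) dx = 0 for j ≠ l, so only diagonal terms survive in ∫|Ψ|² and ∫Ψ·Ψ″; ∫Ψ·Ψ′ dx = [Ψ²/2] between the walls = 0.
State is unnormalized: ∫|Ψ|² dx = 25.202, and ∫Ψ*·(−ħ² Ψ'') dx = 59.640, so ⟨p²⟩ = 59.640 / 25.202.
⟨p²⟩ = 2.3665.

2.37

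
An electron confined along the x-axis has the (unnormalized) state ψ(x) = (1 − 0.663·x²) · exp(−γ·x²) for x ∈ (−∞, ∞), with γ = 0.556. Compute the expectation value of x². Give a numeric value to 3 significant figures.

⟨x²⟩ = ∫ x²·|ψ|² dx / ∫|ψ|² dx (integrals over the domain).
Expand each integrand as polynomial × e^(−2γx²) and use ∫x^(2j)·e^(−2γx²) dx = (2j−1)!!/(4γ)^j · √(π/(2γ)), odd powers → 0; here √(π/(2γ)) = 1.6808.
State is unnormalized: ∫|ψ|² dx = 1.1268, and ∫ψ*·x²·ψ dx = 0.41143, so ⟨x²⟩ = 0.41143 / 1.1268.
⟨x²⟩ = 0.36513.

0.365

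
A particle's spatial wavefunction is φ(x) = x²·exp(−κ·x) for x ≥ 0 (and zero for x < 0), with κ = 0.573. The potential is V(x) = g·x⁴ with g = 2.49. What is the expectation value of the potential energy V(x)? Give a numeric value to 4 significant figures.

2425.

⟨V⟩ = ∫ V(x)·|φ|² dx / ∫|φ|² dx.
Every integrand reduces to terms xʲ·e^(−2κx) on [0, ∞); use ∫₀^∞ xʲ·e^(−2κx) dx = j!/(2κ)^(j+1).
State is unnormalized: ∫|φ|² dx = 12.142, and ∫φ*·V(x)·φ dx = 29448., so ⟨V⟩ = 29448. / 12.142.
⟨V⟩ = 2425.3.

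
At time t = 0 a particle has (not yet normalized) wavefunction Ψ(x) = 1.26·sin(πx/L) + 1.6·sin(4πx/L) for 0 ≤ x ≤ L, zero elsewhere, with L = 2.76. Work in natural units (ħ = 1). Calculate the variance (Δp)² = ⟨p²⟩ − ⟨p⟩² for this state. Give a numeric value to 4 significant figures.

13.29

Compute ⟨p⟩ and ⟨p²⟩ separately; (Δp)² = ⟨p²⟩ − ⟨p⟩².
d²/dx² sin(jπx/L) = −(jπ/L)²·sin(jπx/L); on 0 ≤ x ≤ L, ∫sin²(jπx/L) dx = L/2 and ∫sin(jπx/L)·sin(lπx/L) dx = 0 for j ≠ l, so only diagonal terms survive in ∫|Ψ|² and ∫Ψ·Ψ″; ∫Ψ·Ψ′ dx = [Ψ²/2] between the walls = 0.
Normalization: ∫|Ψ|² dx = 5.7237.
⟨p⟩ = 0.0000 and ⟨p²⟩ = 13.291.
(Δp)² = 13.291 − (0.0000)² = 13.291.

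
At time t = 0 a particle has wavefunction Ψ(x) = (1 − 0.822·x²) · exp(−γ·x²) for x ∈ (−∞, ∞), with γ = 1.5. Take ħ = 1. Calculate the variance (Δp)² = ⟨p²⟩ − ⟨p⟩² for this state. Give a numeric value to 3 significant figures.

Compute ⟨p⟩ and ⟨p²⟩ separately; (Δp)² = ⟨p²⟩ − ⟨p⟩².
Expand each integrand as polynomial × e^(−2γx²) and use ∫x^(2j)·e^(−2γx²) dx = (2j−1)!!/(4γ)^j · √(π/(2γ)), odd powers → 0; here √(π/(2γ)) = 1.0233. Differentiate with the product rule, d/dx e^(−γx²) = −2γx·e^(−γx²).
Normalization: ∫|Ψ|² dx = 0.80056.
⟨p⟩ = 0.0000 and ⟨p²⟩ = 2.6947.
(Δp)² = 2.6947 − (0.0000)² = 2.6947.

2.69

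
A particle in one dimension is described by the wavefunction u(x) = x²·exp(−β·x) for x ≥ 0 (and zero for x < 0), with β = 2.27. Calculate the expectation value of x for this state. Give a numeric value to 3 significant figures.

1.10

⟨x⟩ = ∫ x·|u|² dx / ∫|u|² dx (integrals over the domain).
Every integrand reduces to terms xʲ·e^(−2βx) on [0, ∞); use ∫₀^∞ xʲ·e^(−2βx) dx = j!/(2β)^(j+1).
State is unnormalized: ∫|u|² dx = 0.012443, and ∫u*·x·u dx = 0.013704, so ⟨x⟩ = 0.013704 / 0.012443.
⟨x⟩ = 1.1013.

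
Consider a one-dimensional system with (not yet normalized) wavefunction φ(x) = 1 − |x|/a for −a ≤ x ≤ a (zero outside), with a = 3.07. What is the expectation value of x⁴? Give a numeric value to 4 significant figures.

2.538

⟨x⁴⟩ = ∫ x⁴·|φ|² dx / ∫|φ|² dx (integrals over the domain).
φ is even, so ∫ over [−a, a] = 2∫₀ᵃ with φ = 1 − x/a there: ∫₀ᵃ (1 − x/a)² dx = a/3, ∫₀ᵃ x²(1 − x/a)² dx = a³/30, ∫₀ᵃ x⁴(1 − x/a)² dx = a⁵/105.
State is unnormalized: ∫|φ|² dx = 2.0467, and ∫φ*·x⁴·φ dx = 5.1944, so ⟨x⁴⟩ = 5.1944 / 2.0467.
⟨x⁴⟩ = 2.5380.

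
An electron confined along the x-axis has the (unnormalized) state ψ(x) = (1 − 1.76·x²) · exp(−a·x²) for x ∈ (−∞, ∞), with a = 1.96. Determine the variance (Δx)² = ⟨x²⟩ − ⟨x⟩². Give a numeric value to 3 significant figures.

Compute ⟨x⟩ and ⟨x²⟩ separately, then (Δx)² = ⟨x²⟩ − ⟨x⟩².
Expand each integrand as polynomial × e^(−2ax²) and use ∫x^(2j)·e^(−2ax²) dx = (2j−1)!!/(4a)^j · √(π/(2a)), odd powers → 0; here √(π/(2a)) = 0.89522.
Normalization: ∫|ψ|² dx = 0.62863.
⟨x⟩ = 0.0000 and ⟨x²⟩ = 0.074291.
(Δx)² = 0.074291 − (0.0000)² = 0.074291.

0.0743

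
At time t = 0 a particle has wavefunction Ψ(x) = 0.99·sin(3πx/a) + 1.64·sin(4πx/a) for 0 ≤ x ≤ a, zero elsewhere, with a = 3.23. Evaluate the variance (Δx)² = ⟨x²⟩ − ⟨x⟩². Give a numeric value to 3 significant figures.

0.508

Compute ⟨x⟩ and ⟨x²⟩ separately, then (Δx)² = ⟨x²⟩ − ⟨x⟩².
On 0 ≤ x ≤ a (j ≠ l): ∫sin²(jπx/a) dx = a/2, ∫sin(jπx/a)·sin(lπx/a) dx = 0; diagonal moments ∫x·sin²(jπx/a) dx = a²/4, ∫x²·sin²(jπx/a) dx = a³·(1/6 − 1/(4j²π²)); cross terms ∫x·sin(jπx/a)·sin(lπx/a) dx = 0 for j + l even and −4jla²/(π²(j² − l²)²) for j + l odd, ∫x²·sin(jπx/a)·sin(lπx/a) dx = (−1)^(j+l)·4jla³/(π²(j² − l²)²); higher powers the same way via product-to-sum and parts.
Normalization: ∫|Ψ|² dx = 5.9266.
⟨x⟩ = 1.0476 and ⟨x²⟩ = 1.6052.
(Δx)² = 1.6052 − (1.0476)² = 0.50762.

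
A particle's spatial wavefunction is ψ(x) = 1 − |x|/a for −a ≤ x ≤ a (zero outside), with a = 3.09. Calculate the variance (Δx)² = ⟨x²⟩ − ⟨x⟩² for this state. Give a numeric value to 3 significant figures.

0.955

Compute ⟨x⟩ and ⟨x²⟩ separately, then (Δx)² = ⟨x²⟩ − ⟨x⟩².
ψ is even, so ∫ over [−a, a] = 2∫₀ᵃ with ψ = 1 − x/a there: ∫₀ᵃ (1 − x/a)² dx = a/3, ∫₀ᵃ x²(1 − x/a)² dx = a³/30, ∫₀ᵃ x⁴(1 − x/a)² dx = a⁵/105.
Normalization: ∫|ψ|² dx = 2.0600.
⟨x⟩ = 0.0000 and ⟨x²⟩ = 0.95481.
(Δx)² = 0.95481 − (0.0000)² = 0.95481.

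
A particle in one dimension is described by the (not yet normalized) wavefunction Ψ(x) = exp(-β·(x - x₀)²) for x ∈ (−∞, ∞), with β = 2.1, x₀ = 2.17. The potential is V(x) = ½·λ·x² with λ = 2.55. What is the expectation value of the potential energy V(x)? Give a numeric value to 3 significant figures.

⟨V⟩ = ∫ V(x)·|Ψ|² dx / ∫|Ψ|² dx.
Gaussian moments (u = x − x₀): ∫u^(2j)·e^(−2βu²) du = (2j−1)!!/(4β)^j · √(π/(2β)), odd powers integrate to 0; here √(π/(2β)) = 0.86487.
State is unnormalized: ∫|Ψ|² dx = 0.86487, and ∫Ψ*·V(x)·Ψ dx = 5.3238, so ⟨V⟩ = 5.3238 / 0.86487.
⟨V⟩ = 6.1556.

6.16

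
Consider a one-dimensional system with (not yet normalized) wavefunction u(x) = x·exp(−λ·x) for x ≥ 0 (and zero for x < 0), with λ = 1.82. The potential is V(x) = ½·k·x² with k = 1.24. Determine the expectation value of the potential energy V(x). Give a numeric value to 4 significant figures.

0.5615

⟨V⟩ = ∫ V(x)·|u|² dx / ∫|u|² dx.
Every integrand reduces to terms xʲ·e^(−2λx) on [0, ∞); use ∫₀^∞ xʲ·e^(−2λx) dx = j!/(2λ)^(j+1).
State is unnormalized: ∫|u|² dx = 0.041469, and ∫u*·V(x)·u dx = 0.023286, so ⟨V⟩ = 0.023286 / 0.041469.
⟨V⟩ = 0.56153.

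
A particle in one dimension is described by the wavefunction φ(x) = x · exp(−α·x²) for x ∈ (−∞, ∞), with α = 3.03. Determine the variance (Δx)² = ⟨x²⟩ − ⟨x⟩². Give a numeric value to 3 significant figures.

Compute ⟨x⟩ and ⟨x²⟩ separately, then (Δx)² = ⟨x²⟩ − ⟨x⟩².
Expand each integrand as polynomial × e^(−2αx²) and use ∫x^(2j)·e^(−2αx²) dx = (2j−1)!!/(4α)^j · √(π/(2α)), odd powers → 0; here √(π/(2α)) = 0.72001.
Normalization: ∫|φ|² dx = 0.059407.
⟨x⟩ = 0.0000 and ⟨x²⟩ = 0.24752.
(Δx)² = 0.24752 − (0.0000)² = 0.24752.

0.248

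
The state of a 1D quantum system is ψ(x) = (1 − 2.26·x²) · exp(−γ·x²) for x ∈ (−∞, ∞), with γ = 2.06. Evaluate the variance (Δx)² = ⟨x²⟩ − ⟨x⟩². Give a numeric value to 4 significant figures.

Compute ⟨x⟩ and ⟨x²⟩ separately, then (Δx)² = ⟨x²⟩ − ⟨x⟩².
Expand each integrand as polynomial × e^(−2γx²) and use ∫x^(2j)·e^(−2γx²) dx = (2j−1)!!/(4γ)^j · √(π/(2γ)), odd powers → 0; here √(π/(2γ)) = 0.87323.
Normalization: ∫|ψ|² dx = 0.59129.
⟨x⟩ = 0.0000 and ⟨x²⟩ = 0.086520.
(Δx)² = 0.086520 − (0.0000)² = 0.086520.

0.08652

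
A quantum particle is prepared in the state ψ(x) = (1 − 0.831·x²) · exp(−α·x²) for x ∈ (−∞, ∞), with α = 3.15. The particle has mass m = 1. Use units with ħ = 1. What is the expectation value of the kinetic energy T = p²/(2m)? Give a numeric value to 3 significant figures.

T = −(ħ²/2m) d²/dx², so ⟨T⟩ = −(ħ²/2m) ∫ ψ*·ψ'' dx / ∫|ψ|² dx; with m = 1.
Expand each integrand as polynomial × e^(−2αx²) and use ∫x^(2j)·e^(−2αx²) dx = (2j−1)!!/(4α)^j · √(π/(2α)), odd powers → 0; here √(π/(2α)) = 0.70616. Differentiate with the product rule, d/dx e^(−αx²) = −2αx·e^(−αx²).
State is unnormalized: ∫|ψ|² dx = 0.62223, and ∫ψ*·(−ħ²/2m · ψ'') dx = 1.2928, so ⟨T⟩ = 1.2928 / 0.62223.
⟨T⟩ = 2.0776.

2.08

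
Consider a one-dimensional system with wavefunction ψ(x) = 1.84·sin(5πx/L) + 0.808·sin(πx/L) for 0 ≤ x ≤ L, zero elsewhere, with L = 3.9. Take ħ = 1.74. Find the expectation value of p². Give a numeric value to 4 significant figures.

p² ψ = −ħ² d²ψ/dx²; ⟨p²⟩ = −ħ² ∫ ψ*·ψ'' dx / ∫|ψ|² dx.
d²/dx² sin(jπx/L) = −(jπ/L)²·sin(jπx/L); on 0 ≤ x ≤ L, ∫sin²(jπx/L) dx = L/2 and ∫sin(jπx/L)·sin(lπx/L) dx = 0 for j ≠ l, so only diagonal terms survive in ∫|ψ|² and ∫ψ·ψ″; ∫ψ·ψ′ dx = [ψ²/2] between the walls = 0.
State is unnormalized: ∫|ψ|² dx = 7.8750, and ∫ψ*·(−ħ² ψ'') dx = 326.75, so ⟨p²⟩ = 326.75 / 7.8750.
⟨p²⟩ = 41.492.

41.49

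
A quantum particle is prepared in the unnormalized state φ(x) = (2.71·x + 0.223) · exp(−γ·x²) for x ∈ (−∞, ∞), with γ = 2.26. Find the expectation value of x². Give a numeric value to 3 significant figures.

0.319

⟨x²⟩ = ∫ x²·|φ|² dx / ∫|φ|² dx (integrals over the domain).
Expand each integrand as polynomial × e^(−2γx²) and use ∫x^(2j)·e^(−2γx²) dx = (2j−1)!!/(4γ)^j · √(π/(2γ)), odd powers → 0; here √(π/(2γ)) = 0.83369.
State is unnormalized: ∫|φ|² dx = 0.71875, and ∫φ*·x²·φ dx = 0.22935, so ⟨x²⟩ = 0.22935 / 0.71875.
⟨x²⟩ = 0.31910.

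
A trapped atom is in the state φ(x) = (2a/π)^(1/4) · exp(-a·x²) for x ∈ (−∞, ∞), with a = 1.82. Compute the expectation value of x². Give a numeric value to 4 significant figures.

⟨x²⟩ = ∫ x²·|φ|² dx (integrals over the domain).
Gaussian moments: ∫x^(2j)·e^(−2ax²) dx = (2j−1)!!/(4a)^j · √(π/(2a)), odd powers integrate to 0; here √(π/(2a)) = 0.92902.
⟨x²⟩ = 0.13736.

0.1374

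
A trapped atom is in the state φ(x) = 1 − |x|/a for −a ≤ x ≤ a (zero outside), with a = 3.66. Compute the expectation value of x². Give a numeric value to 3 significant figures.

1.34

⟨x²⟩ = ∫ x²·|φ|² dx / ∫|φ|² dx (integrals over the domain).
φ is even, so ∫ over [−a, a] = 2∫₀ᵃ with φ = 1 − x/a there: ∫₀ᵃ (1 − x/a)² dx = a/3, ∫₀ᵃ x²(1 − x/a)² dx = a³/30, ∫₀ᵃ x⁴(1 − x/a)² dx = a⁵/105.
State is unnormalized: ∫|φ|² dx = 2.4400, and ∫φ*·x²·φ dx = 3.2685, so ⟨x²⟩ = 3.2685 / 2.4400.
⟨x²⟩ = 1.3396.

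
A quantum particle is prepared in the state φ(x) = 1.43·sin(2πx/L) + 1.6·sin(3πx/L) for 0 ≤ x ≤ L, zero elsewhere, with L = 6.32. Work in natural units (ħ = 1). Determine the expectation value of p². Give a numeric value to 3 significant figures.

1.68

p² φ = −ħ² d²φ/dx²; ⟨p²⟩ = −ħ² ∫ φ*·φ'' dx / ∫|φ|² dx.
d²/dx² sin(jπx/L) = −(jπ/L)²·sin(jπx/L); on 0 ≤ x ≤ L, ∫sin²(jπx/L) dx = L/2 and ∫sin(jπx/L)·sin(lπx/L) dx = 0 for j ≠ l, so only diagonal terms survive in ∫|φ|² and ∫φ·φ″; ∫φ·φ′ dx = [φ²/2] between the walls = 0.
State is unnormalized: ∫|φ|² dx = 14.551, and ∫φ*·(−ħ² φ'') dx = 24.377, so ⟨p²⟩ = 24.377 / 14.551.
⟨p²⟩ = 1.6752.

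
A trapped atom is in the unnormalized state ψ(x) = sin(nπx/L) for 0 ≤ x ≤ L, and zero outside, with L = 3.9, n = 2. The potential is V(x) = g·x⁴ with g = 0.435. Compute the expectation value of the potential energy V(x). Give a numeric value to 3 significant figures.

⟨V⟩ = ∫ V(x)·|ψ|² dx / ∫|ψ|² dx.
With sin²θ = (1 − cos2θ)/2 on 0 ≤ x ≤ L: ∫sin²(nπx/L) dx = L/2, ∫x·sin²(nπx/L) dx = L²/4, ∫x²·sin²(nπx/L) dx = L³·(1/6 − 1/(4n²π²)); higher powers xᵏ the same way, integrating xᵏ·cos(2nπx/L) by parts.
State is unnormalized: ∫|ψ|² dx = 1.9500, and ∫ψ*·V(x)·ψ dx = 34.466, so ⟨V⟩ = 34.466 / 1.9500.
⟨V⟩ = 17.675.

17.7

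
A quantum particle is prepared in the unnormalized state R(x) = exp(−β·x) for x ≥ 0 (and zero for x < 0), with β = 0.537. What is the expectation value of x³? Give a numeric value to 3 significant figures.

4.84

⟨x³⟩ = ∫ x³·|R|² dx / ∫|R|² dx (integrals over the domain).
Every integrand reduces to terms xʲ·e^(−2βx) on [0, ∞); use ∫₀^∞ xʲ·e^(−2βx) dx = j!/(2β)^(j+1).
State is unnormalized: ∫|R|² dx = 0.93110, and ∫R*·x³·R dx = 4.5096, so ⟨x³⟩ = 4.5096 / 0.93110.
⟨x³⟩ = 4.8433.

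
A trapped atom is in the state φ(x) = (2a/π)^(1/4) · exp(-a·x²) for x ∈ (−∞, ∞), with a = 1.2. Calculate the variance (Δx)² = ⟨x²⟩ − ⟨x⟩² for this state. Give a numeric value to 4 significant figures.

0.2083

Compute ⟨x⟩ and ⟨x²⟩ separately, then (Δx)² = ⟨x²⟩ − ⟨x⟩².
Gaussian moments: ∫x^(2j)·e^(−2ax²) dx = (2j−1)!!/(4a)^j · √(π/(2a)), odd powers integrate to 0; here √(π/(2a)) = 1.1441.
⟨x⟩ = 0.0000 and ⟨x²⟩ = 0.20833.
(Δx)² = 0.20833 − (0.0000)² = 0.20833.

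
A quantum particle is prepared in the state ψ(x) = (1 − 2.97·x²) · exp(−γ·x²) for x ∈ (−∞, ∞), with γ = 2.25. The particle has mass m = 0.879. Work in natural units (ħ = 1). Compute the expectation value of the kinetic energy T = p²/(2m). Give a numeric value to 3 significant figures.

T = −(ħ²/2m) d²/dx², so ⟨T⟩ = −(ħ²/2m) ∫ ψ*·ψ'' dx / ∫|ψ|² dx; with m = 0.879.
Expand each integrand as polynomial × e^(−2γx²) and use ∫x^(2j)·e^(−2γx²) dx = (2j−1)!!/(4γ)^j · √(π/(2γ)), odd powers → 0; here √(π/(2γ)) = 0.83554. Differentiate with the product rule, d/dx e^(−γx²) = −2γx·e^(−γx²).
State is unnormalized: ∫|ψ|² dx = 0.55706, and ∫ψ*·(−ħ²/2m · ψ'') dx = 2.5904, so ⟨T⟩ = 2.5904 / 0.55706.
⟨T⟩ = 4.6501.

4.65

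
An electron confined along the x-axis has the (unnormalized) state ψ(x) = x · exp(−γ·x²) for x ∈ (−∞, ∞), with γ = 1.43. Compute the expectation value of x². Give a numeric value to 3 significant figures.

0.524

⟨x²⟩ = ∫ x²·|ψ|² dx / ∫|ψ|² dx (integrals over the domain).
Expand each integrand as polynomial × e^(−2γx²) and use ∫x^(2j)·e^(−2γx²) dx = (2j−1)!!/(4γ)^j · √(π/(2γ)), odd powers → 0; here √(π/(2γ)) = 1.0481.
State is unnormalized: ∫|ψ|² dx = 0.18323, and ∫ψ*·x²·ψ dx = 0.096099, so ⟨x²⟩ = 0.096099 / 0.18323.
⟨x²⟩ = 0.52448.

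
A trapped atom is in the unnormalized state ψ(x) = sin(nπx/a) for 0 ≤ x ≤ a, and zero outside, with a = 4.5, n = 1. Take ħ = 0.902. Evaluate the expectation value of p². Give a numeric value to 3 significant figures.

p² ψ = −ħ² d²ψ/dx²; ⟨p²⟩ = −ħ² ∫ ψ*·ψ'' dx / ∫|ψ|² dx.
d/dx sin(nπx/a) = (nπ/a)·cos(nπx/a) and d²/dx² sin(nπx/a) = −(nπ/a)²·sin(nπx/a); on 0 ≤ x ≤ a, ∫sin²(nπx/a) dx = a/2 and ∫sin(nπx/a)·cos(nπx/a) dx = 0.
State is unnormalized: ∫|ψ|² dx = 2.2500, and ∫ψ*·(−ħ² ψ'') dx = 0.89222, so ⟨p²⟩ = 0.89222 / 2.2500.
⟨p²⟩ = 0.39654.

0.397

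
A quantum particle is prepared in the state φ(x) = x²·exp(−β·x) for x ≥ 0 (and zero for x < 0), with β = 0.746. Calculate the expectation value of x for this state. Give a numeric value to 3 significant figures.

3.35

⟨x⟩ = ∫ x·|φ|² dx / ∫|φ|² dx (integrals over the domain).
Every integrand reduces to terms xʲ·e^(−2βx) on [0, ∞); use ∫₀^∞ xʲ·e^(−2βx) dx = j!/(2β)^(j+1).
State is unnormalized: ∫|φ|² dx = 3.2461, and ∫φ*·x·φ dx = 10.878, so ⟨x⟩ = 10.878 / 3.2461.
⟨x⟩ = 3.3512.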